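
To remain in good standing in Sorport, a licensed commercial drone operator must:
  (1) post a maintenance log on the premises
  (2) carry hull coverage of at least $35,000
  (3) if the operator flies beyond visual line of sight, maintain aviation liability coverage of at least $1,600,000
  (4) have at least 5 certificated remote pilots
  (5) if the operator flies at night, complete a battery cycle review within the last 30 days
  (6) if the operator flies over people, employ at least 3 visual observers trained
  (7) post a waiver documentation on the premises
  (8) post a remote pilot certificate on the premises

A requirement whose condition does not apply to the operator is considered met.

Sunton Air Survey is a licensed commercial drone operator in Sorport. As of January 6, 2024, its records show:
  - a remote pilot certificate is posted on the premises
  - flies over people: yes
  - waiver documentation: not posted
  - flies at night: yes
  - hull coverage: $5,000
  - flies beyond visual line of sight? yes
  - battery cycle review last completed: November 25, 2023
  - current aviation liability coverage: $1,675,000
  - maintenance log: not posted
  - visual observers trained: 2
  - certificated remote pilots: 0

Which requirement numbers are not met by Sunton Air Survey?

1, 2, 4, 5, 6, 7

1. maintenance log absent → not met
2. hull coverage $5,000 < $35,000 → not met
3. condition 'flies beyond visual line of sight' holds; aviation liability coverage $1,675,000 ≥ $1,600,000 → met
4. certificated remote pilots 0 < 5 → not met
5. condition 'flies at night' holds; battery cycle review 42 days ago vs limit 30 → not met
6. condition 'flies over people' holds; visual observers trained 2 < 3 → not met
7. waiver documentation absent → not met
8. remote pilot certificate present → met
Not met: 1, 2, 4, 5, 6, 7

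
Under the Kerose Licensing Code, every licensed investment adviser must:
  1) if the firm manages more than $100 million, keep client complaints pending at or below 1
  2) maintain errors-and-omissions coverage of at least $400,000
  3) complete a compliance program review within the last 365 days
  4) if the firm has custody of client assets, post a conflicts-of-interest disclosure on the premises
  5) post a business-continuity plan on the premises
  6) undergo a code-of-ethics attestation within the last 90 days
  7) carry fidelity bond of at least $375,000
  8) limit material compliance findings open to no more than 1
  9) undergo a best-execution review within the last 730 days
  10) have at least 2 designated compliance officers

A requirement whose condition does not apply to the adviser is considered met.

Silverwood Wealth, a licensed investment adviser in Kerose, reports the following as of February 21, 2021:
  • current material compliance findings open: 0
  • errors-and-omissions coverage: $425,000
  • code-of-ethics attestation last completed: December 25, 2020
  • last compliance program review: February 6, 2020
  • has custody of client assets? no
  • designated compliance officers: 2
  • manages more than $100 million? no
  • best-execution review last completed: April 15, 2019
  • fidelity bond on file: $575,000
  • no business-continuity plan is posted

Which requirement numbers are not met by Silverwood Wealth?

1. condition 'manages more than $100 million' does not hold → requirement n/a → met
2. errors-and-omissions coverage $425,000 ≥ $400,000 → met
3. compliance program review 381 days ago vs limit 365 → not met
4. condition 'has custody of client assets' does not hold → requirement n/a → met
5. business-continuity plan absent → not met
6. code-of-ethics attestation 58 days ago vs limit 90 → met
7. fidelity bond $575,000 ≥ $375,000 → met
8. material compliance findings open 0 ≤ 1 → met
9. best-execution review 678 days ago vs limit 730 → met
10. designated compliance officers 2 ≥ 2 → met
Not met: 3, 5

3, 5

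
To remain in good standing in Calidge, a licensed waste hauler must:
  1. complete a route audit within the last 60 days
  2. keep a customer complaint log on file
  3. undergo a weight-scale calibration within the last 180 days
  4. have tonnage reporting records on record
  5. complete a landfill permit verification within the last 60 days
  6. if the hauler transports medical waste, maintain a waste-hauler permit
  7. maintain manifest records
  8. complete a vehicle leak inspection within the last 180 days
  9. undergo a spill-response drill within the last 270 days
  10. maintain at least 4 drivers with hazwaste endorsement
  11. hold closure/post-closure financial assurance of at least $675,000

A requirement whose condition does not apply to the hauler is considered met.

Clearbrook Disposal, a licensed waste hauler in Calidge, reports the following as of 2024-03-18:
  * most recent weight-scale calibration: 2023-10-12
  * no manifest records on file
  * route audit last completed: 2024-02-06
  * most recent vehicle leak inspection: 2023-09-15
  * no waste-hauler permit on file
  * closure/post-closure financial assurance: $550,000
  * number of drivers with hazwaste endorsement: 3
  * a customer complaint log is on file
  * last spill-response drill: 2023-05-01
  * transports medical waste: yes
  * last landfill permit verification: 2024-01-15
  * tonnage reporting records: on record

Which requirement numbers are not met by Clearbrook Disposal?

5, 6, 7, 8, 9, 10, 11

1. route audit 41 days ago vs limit 60 → met
2. customer complaint log present → met
3. weight-scale calibration 158 days ago vs limit 180 → met
4. tonnage reporting records present → met
5. landfill permit verification 63 days ago vs limit 60 → not met
6. condition 'transports medical waste' holds; waste-hauler permit absent → not met
7. manifest records absent → not met
8. vehicle leak inspection 185 days ago vs limit 180 → not met
9. spill-response drill 322 days ago vs limit 270 → not met
10. drivers with hazwaste endorsement 3 < 4 → not met
11. closure/post-closure financial assurance $550,000 < $675,000 → not met
Not met: 5, 6, 7, 8, 9, 10, 11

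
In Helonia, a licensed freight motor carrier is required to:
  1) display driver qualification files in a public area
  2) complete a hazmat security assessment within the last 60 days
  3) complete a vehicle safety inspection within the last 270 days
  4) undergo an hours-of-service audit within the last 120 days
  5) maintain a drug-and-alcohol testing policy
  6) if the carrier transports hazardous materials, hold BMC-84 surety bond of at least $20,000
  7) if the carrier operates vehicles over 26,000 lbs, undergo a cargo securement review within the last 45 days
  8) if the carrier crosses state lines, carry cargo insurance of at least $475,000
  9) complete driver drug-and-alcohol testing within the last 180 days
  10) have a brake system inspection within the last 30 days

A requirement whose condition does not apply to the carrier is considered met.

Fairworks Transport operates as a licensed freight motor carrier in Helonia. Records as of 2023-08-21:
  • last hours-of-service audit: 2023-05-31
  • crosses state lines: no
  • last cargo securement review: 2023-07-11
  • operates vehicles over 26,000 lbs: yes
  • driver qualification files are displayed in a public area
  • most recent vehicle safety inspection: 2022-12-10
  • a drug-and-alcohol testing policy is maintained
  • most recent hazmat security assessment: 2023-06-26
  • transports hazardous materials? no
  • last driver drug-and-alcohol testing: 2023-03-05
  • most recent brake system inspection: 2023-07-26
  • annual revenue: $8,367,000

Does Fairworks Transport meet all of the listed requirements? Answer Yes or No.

1. driver qualification files present → met
2. hazmat security assessment 56 days ago vs limit 60 → met
3. vehicle safety inspection 254 days ago vs limit 270 → met
4. hours-of-service audit 82 days ago vs limit 120 → met
5. drug-and-alcohol testing policy present → met
6. condition 'transports hazardous materials' does not hold → requirement n/a → met
7. condition 'operates vehicles over 26,000 lbs' holds; cargo securement review 41 days ago vs limit 45 → met
8. condition 'crosses state lines' does not hold → requirement n/a → met
9. driver drug-and-alcohol testing 169 days ago vs limit 180 → met
10. brake system inspection 26 days ago vs limit 30 → met
All met.

Yes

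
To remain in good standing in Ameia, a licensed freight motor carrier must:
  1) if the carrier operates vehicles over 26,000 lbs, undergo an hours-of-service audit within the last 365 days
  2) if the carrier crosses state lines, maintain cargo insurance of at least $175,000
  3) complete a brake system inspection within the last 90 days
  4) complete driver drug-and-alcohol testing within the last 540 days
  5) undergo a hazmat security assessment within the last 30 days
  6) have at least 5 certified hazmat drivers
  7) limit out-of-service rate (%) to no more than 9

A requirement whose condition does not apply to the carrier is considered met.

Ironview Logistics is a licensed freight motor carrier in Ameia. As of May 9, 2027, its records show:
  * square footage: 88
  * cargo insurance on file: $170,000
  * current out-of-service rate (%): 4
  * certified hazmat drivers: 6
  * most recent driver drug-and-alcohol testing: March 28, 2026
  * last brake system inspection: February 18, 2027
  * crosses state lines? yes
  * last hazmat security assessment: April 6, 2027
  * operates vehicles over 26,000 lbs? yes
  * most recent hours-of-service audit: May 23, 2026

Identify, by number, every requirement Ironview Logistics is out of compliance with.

1. condition 'operates vehicles over 26,000 lbs' holds; hours-of-service audit 351 days ago vs limit 365 → met
2. condition 'crosses state lines' holds; cargo insurance $170,000 < $175,000 → not met
3. brake system inspection 80 days ago vs limit 90 → met
4. driver drug-and-alcohol testing 407 days ago vs limit 540 → met
5. hazmat security assessment 33 days ago vs limit 30 → not met
6. certified hazmat drivers 6 ≥ 5 → met
7. out-of-service rate (%) 4 ≤ 9 → met
Not met: 2, 5

2, 5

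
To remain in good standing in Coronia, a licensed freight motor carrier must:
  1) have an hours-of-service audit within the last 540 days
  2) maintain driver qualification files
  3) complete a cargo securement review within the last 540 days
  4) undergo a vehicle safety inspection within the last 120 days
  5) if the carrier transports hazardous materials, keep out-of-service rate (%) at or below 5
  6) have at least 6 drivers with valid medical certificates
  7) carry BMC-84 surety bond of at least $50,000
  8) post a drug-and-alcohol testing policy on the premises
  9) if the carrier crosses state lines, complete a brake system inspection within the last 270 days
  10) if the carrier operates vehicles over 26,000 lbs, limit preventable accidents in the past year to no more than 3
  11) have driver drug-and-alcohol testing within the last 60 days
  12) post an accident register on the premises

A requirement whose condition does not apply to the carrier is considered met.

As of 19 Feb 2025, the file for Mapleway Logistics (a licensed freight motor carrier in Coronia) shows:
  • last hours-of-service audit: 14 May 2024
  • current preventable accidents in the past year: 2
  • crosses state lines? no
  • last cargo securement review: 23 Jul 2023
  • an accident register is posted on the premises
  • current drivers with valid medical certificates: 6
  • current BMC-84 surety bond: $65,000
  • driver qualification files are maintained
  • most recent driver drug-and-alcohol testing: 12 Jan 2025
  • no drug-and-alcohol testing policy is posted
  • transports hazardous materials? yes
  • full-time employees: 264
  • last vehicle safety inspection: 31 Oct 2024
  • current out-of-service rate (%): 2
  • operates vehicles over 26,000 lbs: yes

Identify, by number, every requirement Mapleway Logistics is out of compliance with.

1. hours-of-service audit 281 days ago vs limit 540 → met
2. driver qualification files present → met
3. cargo securement review 577 days ago vs limit 540 → not met
4. vehicle safety inspection 111 days ago vs limit 120 → met
5. condition 'transports hazardous materials' holds; out-of-service rate (%) 2 ≤ 5 → met
6. drivers with valid medical certificates 6 ≥ 6 → met
7. BMC-84 surety bond $65,000 ≥ $50,000 → met
8. drug-and-alcohol testing policy absent → not met
9. condition 'crosses state lines' does not hold → requirement n/a → met
10. condition 'operates vehicles over 26,000 lbs' holds; preventable accidents in the past year 2 ≤ 3 → met
11. driver drug-and-alcohol testing 38 days ago vs limit 60 → met
12. accident register present → met
Not met: 3, 8

3, 8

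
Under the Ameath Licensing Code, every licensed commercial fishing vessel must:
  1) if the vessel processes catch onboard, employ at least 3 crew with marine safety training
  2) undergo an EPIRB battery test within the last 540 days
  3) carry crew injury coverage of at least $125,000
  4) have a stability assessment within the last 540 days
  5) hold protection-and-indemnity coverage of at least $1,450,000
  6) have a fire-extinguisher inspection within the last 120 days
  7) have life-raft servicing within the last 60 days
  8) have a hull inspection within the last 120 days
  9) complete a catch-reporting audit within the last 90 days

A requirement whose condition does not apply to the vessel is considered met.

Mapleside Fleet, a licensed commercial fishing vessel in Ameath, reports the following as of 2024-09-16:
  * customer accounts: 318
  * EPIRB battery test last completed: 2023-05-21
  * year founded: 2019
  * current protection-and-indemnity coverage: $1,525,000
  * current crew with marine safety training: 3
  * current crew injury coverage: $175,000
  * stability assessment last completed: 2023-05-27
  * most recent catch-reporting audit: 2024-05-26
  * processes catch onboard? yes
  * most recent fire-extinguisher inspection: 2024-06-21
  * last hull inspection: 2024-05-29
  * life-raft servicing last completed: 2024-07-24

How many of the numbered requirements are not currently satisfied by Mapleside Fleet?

1

1. condition 'processes catch onboard' holds; crew with marine safety training 3 ≥ 3 → met
2. EPIRB battery test 484 days ago vs limit 540 → met
3. crew injury coverage $175,000 ≥ $125,000 → met
4. stability assessment 478 days ago vs limit 540 → met
5. protection-and-indemnity coverage $1,525,000 ≥ $1,450,000 → met
6. fire-extinguisher inspection 87 days ago vs limit 120 → met
7. life-raft servicing 54 days ago vs limit 60 → met
8. hull inspection 110 days ago vs limit 120 → met
9. catch-reporting audit 113 days ago vs limit 90 → not met
Not met: 1 of 9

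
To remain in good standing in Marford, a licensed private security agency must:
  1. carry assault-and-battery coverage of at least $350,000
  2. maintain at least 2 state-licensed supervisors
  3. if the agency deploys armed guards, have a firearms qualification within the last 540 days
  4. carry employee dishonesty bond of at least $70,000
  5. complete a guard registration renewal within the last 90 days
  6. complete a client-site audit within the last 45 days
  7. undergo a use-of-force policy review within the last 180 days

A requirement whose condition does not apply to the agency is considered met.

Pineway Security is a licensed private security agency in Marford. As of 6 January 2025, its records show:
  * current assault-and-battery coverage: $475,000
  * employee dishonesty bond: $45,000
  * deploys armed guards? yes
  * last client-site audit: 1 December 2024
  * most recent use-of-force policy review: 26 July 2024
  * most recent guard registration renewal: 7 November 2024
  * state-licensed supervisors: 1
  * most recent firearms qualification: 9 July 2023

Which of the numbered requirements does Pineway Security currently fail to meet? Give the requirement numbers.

2, 3, 4

1. assault-and-battery coverage $475,000 ≥ $350,000 → met
2. state-licensed supervisors 1 < 2 → not met
3. condition 'deploys armed guards' holds; firearms qualification 547 days ago vs limit 540 → not met
4. employee dishonesty bond $45,000 < $70,000 → not met
5. guard registration renewal 60 days ago vs limit 90 → met
6. client-site audit 36 days ago vs limit 45 → met
7. use-of-force policy review 164 days ago vs limit 180 → met
Not met: 2, 3, 4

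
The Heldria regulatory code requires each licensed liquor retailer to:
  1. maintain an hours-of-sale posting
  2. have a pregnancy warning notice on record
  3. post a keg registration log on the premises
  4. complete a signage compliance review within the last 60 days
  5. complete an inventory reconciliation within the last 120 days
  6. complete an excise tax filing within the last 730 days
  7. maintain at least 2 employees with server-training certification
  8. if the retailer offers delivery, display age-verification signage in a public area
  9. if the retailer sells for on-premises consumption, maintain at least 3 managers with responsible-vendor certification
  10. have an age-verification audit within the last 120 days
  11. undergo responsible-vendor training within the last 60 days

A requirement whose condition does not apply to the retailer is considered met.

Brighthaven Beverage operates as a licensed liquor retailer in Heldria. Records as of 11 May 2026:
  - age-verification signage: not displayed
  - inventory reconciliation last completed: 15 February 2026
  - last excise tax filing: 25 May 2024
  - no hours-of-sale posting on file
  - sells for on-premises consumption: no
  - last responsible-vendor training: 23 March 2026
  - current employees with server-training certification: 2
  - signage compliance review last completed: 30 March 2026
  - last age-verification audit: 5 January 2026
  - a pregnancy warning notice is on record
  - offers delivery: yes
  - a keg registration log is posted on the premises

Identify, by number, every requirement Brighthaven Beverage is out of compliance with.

1, 8, 10

1. hours-of-sale posting absent → not met
2. pregnancy warning notice present → met
3. keg registration log present → met
4. signage compliance review 42 days ago vs limit 60 → met
5. inventory reconciliation 85 days ago vs limit 120 → met
6. excise tax filing 716 days ago vs limit 730 → met
7. employees with server-training certification 2 ≥ 2 → met
8. condition 'offers delivery' holds; age-verification signage absent → not met
9. condition 'sells for on-premises consumption' does not hold → requirement n/a → met
10. age-verification audit 126 days ago vs limit 120 → not met
11. responsible-vendor training 49 days ago vs limit 60 → met
Not met: 1, 8, 10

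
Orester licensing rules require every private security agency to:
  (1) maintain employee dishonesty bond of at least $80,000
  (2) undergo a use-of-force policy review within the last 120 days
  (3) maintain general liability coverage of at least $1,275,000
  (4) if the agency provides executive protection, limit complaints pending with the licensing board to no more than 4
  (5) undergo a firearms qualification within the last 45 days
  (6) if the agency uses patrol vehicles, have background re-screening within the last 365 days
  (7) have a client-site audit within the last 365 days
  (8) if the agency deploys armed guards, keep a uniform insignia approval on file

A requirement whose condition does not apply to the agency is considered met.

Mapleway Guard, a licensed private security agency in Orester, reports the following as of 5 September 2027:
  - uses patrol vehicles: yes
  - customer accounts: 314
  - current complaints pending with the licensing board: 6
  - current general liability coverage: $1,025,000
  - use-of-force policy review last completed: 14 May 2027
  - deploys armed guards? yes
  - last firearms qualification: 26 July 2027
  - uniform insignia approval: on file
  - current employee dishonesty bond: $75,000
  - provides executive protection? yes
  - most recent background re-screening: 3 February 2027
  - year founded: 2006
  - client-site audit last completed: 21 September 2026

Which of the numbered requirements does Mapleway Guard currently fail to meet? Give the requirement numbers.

1. employee dishonesty bond $75,000 < $80,000 → not met
2. use-of-force policy review 114 days ago vs limit 120 → met
3. general liability coverage $1,025,000 < $1,275,000 → not met
4. condition 'provides executive protection' holds; complaints pending with the licensing board 6 > 4 → not met
5. firearms qualification 41 days ago vs limit 45 → met
6. condition 'uses patrol vehicles' holds; background re-screening 214 days ago vs limit 365 → met
7. client-site audit 349 days ago vs limit 365 → met
8. condition 'deploys armed guards' holds; uniform insignia approval present → met
Not met: 1, 3, 4

1, 3, 4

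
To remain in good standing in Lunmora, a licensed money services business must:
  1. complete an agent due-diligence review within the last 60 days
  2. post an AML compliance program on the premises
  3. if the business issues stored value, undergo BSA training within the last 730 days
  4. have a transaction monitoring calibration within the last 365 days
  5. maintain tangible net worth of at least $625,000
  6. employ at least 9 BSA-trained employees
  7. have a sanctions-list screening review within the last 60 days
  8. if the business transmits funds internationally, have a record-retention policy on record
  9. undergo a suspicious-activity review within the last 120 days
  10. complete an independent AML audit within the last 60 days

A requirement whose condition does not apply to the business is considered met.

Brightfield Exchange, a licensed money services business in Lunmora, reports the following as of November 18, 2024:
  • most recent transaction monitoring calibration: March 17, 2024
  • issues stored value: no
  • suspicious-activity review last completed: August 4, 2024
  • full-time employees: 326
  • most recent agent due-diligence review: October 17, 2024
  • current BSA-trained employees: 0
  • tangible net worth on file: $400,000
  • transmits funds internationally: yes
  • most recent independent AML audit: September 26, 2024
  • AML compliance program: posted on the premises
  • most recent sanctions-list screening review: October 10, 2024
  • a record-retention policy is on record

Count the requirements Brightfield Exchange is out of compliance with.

2

1. agent due-diligence review 32 days ago vs limit 60 → met
2. AML compliance program present → met
3. condition 'issues stored value' does not hold → requirement n/a → met
4. transaction monitoring calibration 246 days ago vs limit 365 → met
5. tangible net worth $400,000 < $625,000 → not met
6. BSA-trained employees 0 < 9 → not met
7. sanctions-list screening review 39 days ago vs limit 60 → met
8. condition 'transmits funds internationally' holds; record-retention policy present → met
9. suspicious-activity review 106 days ago vs limit 120 → met
10. independent AML audit 53 days ago vs limit 60 → met
Not met: 2 of 10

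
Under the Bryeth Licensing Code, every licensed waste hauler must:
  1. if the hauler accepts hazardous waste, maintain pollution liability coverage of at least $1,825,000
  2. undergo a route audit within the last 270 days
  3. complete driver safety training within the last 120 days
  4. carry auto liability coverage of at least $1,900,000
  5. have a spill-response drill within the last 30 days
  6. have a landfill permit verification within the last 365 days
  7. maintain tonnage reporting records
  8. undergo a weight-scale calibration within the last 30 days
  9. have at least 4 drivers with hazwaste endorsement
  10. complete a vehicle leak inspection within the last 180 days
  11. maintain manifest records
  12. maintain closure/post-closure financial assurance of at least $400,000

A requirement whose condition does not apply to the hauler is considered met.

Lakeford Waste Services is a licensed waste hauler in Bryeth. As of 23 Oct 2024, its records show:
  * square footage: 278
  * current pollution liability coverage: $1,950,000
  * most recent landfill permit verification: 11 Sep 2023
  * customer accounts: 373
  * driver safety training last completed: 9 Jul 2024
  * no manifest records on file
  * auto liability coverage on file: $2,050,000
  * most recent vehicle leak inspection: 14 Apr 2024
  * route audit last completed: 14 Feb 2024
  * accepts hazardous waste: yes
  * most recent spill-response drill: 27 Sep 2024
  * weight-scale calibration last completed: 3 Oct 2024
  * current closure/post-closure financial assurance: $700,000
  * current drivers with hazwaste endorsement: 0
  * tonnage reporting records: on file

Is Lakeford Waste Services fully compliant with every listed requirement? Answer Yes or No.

1. condition 'accepts hazardous waste' holds; pollution liability coverage $1,950,000 ≥ $1,825,000 → met
2. route audit 252 days ago vs limit 270 → met
3. driver safety training 106 days ago vs limit 120 → met
4. auto liability coverage $2,050,000 ≥ $1,900,000 → met
5. spill-response drill 26 days ago vs limit 30 → met
6. landfill permit verification 408 days ago vs limit 365 → not met
7. tonnage reporting records present → met
8. weight-scale calibration 20 days ago vs limit 30 → met
9. drivers with hazwaste endorsement 0 < 4 → not met
10. vehicle leak inspection 192 days ago vs limit 180 → not met
11. manifest records absent → not met
12. closure/post-closure financial assurance $700,000 ≥ $400,000 → met
Not met: 6, 9, 10, 11

No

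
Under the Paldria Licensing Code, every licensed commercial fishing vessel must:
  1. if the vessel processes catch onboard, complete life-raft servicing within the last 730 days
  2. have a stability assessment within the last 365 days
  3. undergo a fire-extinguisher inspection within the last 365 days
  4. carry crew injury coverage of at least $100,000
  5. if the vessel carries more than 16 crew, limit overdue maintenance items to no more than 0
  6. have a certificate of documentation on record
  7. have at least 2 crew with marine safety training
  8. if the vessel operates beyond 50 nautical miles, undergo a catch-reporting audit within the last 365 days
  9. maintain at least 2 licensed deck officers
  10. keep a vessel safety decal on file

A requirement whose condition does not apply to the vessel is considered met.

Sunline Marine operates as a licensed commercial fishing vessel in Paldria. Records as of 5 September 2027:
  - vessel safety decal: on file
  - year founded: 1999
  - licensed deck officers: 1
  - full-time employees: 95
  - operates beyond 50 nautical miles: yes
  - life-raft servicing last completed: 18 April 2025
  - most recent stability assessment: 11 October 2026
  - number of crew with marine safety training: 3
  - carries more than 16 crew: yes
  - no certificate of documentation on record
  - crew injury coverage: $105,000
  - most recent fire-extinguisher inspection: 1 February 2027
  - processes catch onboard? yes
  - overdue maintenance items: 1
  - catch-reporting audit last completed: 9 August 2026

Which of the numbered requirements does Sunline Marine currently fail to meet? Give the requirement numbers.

1. condition 'processes catch onboard' holds; life-raft servicing 870 days ago vs limit 730 → not met
2. stability assessment 329 days ago vs limit 365 → met
3. fire-extinguisher inspection 216 days ago vs limit 365 → met
4. crew injury coverage $105,000 ≥ $100,000 → met
5. condition 'carries more than 16 crew' holds; overdue maintenance items 1 > 0 → not met
6. certificate of documentation absent → not met
7. crew with marine safety training 3 ≥ 2 → met
8. condition 'operates beyond 50 nautical miles' holds; catch-reporting audit 392 days ago vs limit 365 → not met
9. licensed deck officers 1 < 2 → not met
10. vessel safety decal present → met
Not met: 1, 5, 6, 8, 9

1, 5, 6, 8, 9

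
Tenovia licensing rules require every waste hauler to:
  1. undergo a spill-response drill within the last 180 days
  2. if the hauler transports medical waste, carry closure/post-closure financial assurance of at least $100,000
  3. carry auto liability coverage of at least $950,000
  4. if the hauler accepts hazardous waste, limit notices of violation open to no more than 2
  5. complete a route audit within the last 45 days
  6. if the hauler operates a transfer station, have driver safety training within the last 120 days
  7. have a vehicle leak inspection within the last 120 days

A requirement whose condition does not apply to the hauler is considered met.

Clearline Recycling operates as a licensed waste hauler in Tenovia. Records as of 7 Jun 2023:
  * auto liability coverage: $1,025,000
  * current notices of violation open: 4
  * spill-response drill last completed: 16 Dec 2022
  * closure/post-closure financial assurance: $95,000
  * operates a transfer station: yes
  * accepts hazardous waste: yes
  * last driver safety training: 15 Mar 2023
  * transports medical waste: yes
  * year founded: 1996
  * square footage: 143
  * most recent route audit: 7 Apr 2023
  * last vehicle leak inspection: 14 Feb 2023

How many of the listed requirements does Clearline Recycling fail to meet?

3

1. spill-response drill 173 days ago vs limit 180 → met
2. condition 'transports medical waste' holds; closure/post-closure financial assurance $95,000 < $100,000 → not met
3. auto liability coverage $1,025,000 ≥ $950,000 → met
4. condition 'accepts hazardous waste' holds; notices of violation open 4 > 2 → not met
5. route audit 61 days ago vs limit 45 → not met
6. condition 'operates a transfer station' holds; driver safety training 84 days ago vs limit 120 → met
7. vehicle leak inspection 113 days ago vs limit 120 → met
Not met: 3 of 7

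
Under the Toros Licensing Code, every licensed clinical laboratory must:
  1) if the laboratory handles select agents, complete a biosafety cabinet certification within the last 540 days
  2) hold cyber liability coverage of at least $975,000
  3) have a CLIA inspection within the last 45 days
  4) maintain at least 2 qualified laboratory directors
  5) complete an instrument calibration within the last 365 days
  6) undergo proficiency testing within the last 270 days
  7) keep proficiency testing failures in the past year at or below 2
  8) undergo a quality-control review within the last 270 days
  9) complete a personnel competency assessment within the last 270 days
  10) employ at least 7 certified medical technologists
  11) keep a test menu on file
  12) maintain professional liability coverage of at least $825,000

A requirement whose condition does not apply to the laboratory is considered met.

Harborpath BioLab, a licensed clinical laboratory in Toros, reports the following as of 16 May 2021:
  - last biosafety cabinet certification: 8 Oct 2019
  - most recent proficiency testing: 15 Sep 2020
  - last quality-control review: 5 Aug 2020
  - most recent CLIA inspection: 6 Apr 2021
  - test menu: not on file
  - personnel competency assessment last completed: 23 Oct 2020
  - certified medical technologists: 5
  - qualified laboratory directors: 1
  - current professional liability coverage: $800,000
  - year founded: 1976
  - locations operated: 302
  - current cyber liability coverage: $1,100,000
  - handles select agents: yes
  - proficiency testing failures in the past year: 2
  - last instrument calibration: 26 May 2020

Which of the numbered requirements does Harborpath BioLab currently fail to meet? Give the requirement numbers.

1. condition 'handles select agents' holds; biosafety cabinet certification 586 days ago vs limit 540 → not met
2. cyber liability coverage $1,100,000 ≥ $975,000 → met
3. CLIA inspection 40 days ago vs limit 45 → met
4. qualified laboratory directors 1 < 2 → not met
5. instrument calibration 355 days ago vs limit 365 → met
6. proficiency testing 243 days ago vs limit 270 → met
7. proficiency testing failures in the past year 2 ≤ 2 → met
8. quality-control review 284 days ago vs limit 270 → not met
9. personnel competency assessment 205 days ago vs limit 270 → met
10. certified medical technologists 5 < 7 → not met
11. test menu absent → not met
12. professional liability coverage $800,000 < $825,000 → not met
Not met: 1, 4, 8, 10, 11, 12

1, 4, 8, 10, 11, 12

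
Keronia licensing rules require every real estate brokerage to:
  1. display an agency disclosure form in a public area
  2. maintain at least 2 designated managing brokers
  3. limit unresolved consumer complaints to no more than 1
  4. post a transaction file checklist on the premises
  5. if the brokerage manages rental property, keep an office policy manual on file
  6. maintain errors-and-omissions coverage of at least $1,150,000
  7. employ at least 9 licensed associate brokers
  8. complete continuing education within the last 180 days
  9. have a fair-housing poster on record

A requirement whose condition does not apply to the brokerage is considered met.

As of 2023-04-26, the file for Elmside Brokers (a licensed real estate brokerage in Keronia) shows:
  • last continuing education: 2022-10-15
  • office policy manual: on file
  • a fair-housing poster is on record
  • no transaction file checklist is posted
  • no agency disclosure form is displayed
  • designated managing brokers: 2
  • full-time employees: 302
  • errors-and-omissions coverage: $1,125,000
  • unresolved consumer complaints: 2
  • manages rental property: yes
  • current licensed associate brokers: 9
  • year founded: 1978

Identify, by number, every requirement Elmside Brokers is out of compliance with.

1. agency disclosure form absent → not met
2. designated managing brokers 2 ≥ 2 → met
3. unresolved consumer complaints 2 > 1 → not met
4. transaction file checklist absent → not met
5. condition 'manages rental property' holds; office policy manual present → met
6. errors-and-omissions coverage $1,125,000 < $1,150,000 → not met
7. licensed associate brokers 9 ≥ 9 → met
8. continuing education 193 days ago vs limit 180 → not met
9. fair-housing poster present → met
Not met: 1, 3, 4, 6, 8

1, 3, 4, 6, 8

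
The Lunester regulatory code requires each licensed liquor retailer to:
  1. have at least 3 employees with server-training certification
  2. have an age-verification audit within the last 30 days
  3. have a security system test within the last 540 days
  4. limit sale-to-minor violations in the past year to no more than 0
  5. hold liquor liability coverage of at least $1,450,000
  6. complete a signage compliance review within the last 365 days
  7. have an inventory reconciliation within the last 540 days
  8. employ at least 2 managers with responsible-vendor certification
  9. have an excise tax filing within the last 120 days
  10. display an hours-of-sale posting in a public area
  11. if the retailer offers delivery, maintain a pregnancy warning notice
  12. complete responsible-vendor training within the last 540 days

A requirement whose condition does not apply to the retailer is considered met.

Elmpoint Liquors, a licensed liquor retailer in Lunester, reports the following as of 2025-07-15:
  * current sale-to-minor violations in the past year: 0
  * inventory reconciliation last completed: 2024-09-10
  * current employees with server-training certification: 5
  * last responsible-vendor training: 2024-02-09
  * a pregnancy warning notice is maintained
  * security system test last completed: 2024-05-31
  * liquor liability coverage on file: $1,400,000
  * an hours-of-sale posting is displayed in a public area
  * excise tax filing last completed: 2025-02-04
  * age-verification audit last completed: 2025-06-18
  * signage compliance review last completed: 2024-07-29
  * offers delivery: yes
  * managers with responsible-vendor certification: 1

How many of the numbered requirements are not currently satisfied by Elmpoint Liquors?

1. employees with server-training certification 5 ≥ 3 → met
2. age-verification audit 27 days ago vs limit 30 → met
3. security system test 410 days ago vs limit 540 → met
4. sale-to-minor violations in the past year 0 ≤ 0 → met
5. liquor liability coverage $1,400,000 < $1,450,000 → not met
6. signage compliance review 351 days ago vs limit 365 → met
7. inventory reconciliation 308 days ago vs limit 540 → met
8. managers with responsible-vendor certification 1 < 2 → not met
9. excise tax filing 161 days ago vs limit 120 → not met
10. hours-of-sale posting present → met
11. condition 'offers delivery' holds; pregnancy warning notice present → met
12. responsible-vendor training 522 days ago vs limit 540 → met
Not met: 3 of 12

3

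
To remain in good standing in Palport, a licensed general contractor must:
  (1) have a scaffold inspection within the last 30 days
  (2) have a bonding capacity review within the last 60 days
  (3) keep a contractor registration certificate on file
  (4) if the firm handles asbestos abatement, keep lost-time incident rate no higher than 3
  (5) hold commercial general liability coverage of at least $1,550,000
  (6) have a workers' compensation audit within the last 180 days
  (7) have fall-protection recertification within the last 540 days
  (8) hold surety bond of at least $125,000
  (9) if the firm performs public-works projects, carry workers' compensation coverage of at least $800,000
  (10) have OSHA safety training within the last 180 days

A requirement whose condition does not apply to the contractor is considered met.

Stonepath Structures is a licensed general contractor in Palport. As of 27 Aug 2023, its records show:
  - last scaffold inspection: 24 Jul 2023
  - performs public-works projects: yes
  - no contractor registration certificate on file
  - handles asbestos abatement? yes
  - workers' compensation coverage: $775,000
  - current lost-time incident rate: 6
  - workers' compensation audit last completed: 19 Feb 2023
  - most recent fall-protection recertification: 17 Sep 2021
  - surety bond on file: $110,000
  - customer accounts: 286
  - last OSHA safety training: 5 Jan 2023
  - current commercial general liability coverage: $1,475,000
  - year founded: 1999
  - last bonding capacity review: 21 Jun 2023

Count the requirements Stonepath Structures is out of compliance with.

10

1. scaffold inspection 34 days ago vs limit 30 → not met
2. bonding capacity review 67 days ago vs limit 60 → not met
3. contractor registration certificate absent → not met
4. condition 'handles asbestos abatement' holds; lost-time incident rate 6 > 3 → not met
5. commercial general liability coverage $1,475,000 < $1,550,000 → not met
6. workers' compensation audit 189 days ago vs limit 180 → not met
7. fall-protection recertification 709 days ago vs limit 540 → not met
8. surety bond $110,000 < $125,000 → not met
9. condition 'performs public-works projects' holds; workers' compensation coverage $775,000 < $800,000 → not met
10. OSHA safety training 234 days ago vs limit 180 → not met
Not met: 10 of 10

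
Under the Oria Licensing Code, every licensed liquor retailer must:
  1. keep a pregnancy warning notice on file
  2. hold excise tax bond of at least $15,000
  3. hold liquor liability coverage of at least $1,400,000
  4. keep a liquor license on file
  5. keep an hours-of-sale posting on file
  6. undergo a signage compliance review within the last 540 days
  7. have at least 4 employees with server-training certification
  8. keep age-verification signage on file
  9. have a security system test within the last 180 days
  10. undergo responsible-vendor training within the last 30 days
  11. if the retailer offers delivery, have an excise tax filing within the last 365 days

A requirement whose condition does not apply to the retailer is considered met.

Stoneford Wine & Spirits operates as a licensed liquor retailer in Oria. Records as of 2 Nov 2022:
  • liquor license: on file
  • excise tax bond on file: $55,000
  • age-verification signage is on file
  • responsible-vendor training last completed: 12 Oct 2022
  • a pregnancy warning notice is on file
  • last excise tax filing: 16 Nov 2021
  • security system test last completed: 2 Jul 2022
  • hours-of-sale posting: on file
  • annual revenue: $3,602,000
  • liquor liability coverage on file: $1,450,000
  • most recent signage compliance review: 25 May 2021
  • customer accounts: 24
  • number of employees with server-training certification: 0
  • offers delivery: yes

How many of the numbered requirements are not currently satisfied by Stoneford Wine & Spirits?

1. pregnancy warning notice present → met
2. excise tax bond $55,000 ≥ $15,000 → met
3. liquor liability coverage $1,450,000 ≥ $1,400,000 → met
4. liquor license present → met
5. hours-of-sale posting present → met
6. signage compliance review 526 days ago vs limit 540 → met
7. employees with server-training certification 0 < 4 → not met
8. age-verification signage present → met
9. security system test 123 days ago vs limit 180 → met
10. responsible-vendor training 21 days ago vs limit 30 → met
11. condition 'offers delivery' holds; excise tax filing 351 days ago vs limit 365 → met
Not met: 1 of 11

1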